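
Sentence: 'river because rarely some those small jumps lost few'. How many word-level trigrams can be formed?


Word trigrams from [9] words:
  Trigram 1: (river because rarely)
  Trigram 2: (because rarely some)
  Trigram 3: (rarely some those)
  Trigram 4: (some those small)
  Trigram 5: (those small jumps)
  Trigram 6: (small jumps lost)
  Trigram 7: (jumps lost few)
Total word trigrams: 9 - 2 = 7

7


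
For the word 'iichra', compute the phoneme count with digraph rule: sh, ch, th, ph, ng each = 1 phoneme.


Parsing 'iichra' greedily, digraphs first:
  'i' -> vowel phoneme (phonemes so far: 1)
  'i' -> vowel phoneme (phonemes so far: 2)
  'ch' -> digraph (1 consonant phoneme) (phonemes so far: 3)
  'r' -> consonant phoneme (phonemes so far: 4)
  'a' -> vowel phoneme (phonemes so far: 5)
Total phonemes: 5

5


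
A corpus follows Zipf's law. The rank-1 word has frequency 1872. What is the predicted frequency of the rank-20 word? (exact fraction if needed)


Zipf's law: freq(rank) = f1 / rank
f1 = 1872, rank = 20
freq = 1872 / 20
GCD(1872, 20) = 4
Simplified: 468/5

468/5


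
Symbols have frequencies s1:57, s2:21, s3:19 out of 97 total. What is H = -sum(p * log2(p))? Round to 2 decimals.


Computing entropy H = -sum(p_i * log2(p_i)):
  s1: p = 57/97 = 0.5876, -p*log2(p) = 0.4507
  s2: p = 21/97 = 0.2165, -p*log2(p) = 0.4779
  s3: p = 19/97 = 0.1959, -p*log2(p) = 0.4607
H = sum of terms = 1.3893
Rounded to 2 decimals: 1.39

1.39


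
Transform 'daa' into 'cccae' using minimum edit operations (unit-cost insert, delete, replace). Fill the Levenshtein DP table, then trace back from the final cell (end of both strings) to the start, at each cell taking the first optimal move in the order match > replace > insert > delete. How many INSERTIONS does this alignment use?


Edit distance = 4. Backtracking from cell (3, 5) with preference match > replace > insert > delete,
then listing the resulting alignment 'daa' -> 'cccae' left to right:
  Step 1: insert 'c' [insertion #1]
  Step 2: insert 'c' [insertion #2]
  Step 3: replace d->c
  Step 4: keep 'a'
  Step 5: replace a->e
Total insertions: 2

2


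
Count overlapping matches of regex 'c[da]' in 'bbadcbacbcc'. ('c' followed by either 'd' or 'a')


Pattern: c[da] means 'c' followed by either 'd' or 'a'.
Scanning 'bbadcbacbcc' position-by-position:
  Pos 0: window 'bb' -> no
  Pos 1: window 'ba' -> no
  Pos 2: window 'ad' -> no
  Pos 3: window 'dc' -> no
  Pos 4: window 'cb' -> no
  Pos 5: window 'ba' -> no
  Pos 6: window 'ac' -> no
  Pos 7: window 'cb' -> no
  Pos 8: window 'bc' -> no
  Pos 9: window 'cc' -> no
  Pos 10: window 'c' -> no
Total matches: 0

0


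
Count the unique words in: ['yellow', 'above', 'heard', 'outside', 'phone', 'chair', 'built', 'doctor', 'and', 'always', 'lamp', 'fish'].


Listing all tokens and tracking unique types:
  Token 1: 'yellow' -> NEW (unique so far: 1)
  Token 2: 'above' -> NEW (unique so far: 2)
  Token 3: 'heard' -> NEW (unique so far: 3)
  Token 4: 'outside' -> NEW (unique so far: 4)
  Token 5: 'phone' -> NEW (unique so far: 5)
  Token 6: 'chair' -> NEW (unique so far: 6)
  Token 7: 'built' -> NEW (unique so far: 7)
  Token 8: 'doctor' -> NEW (unique so far: 8)
  Token 9: 'and' -> NEW (unique so far: 9)
  Token 10: 'always' -> NEW (unique so far: 10)
  Token 11: 'lamp' -> NEW (unique so far: 11)
  Token 12: 'fish' -> NEW (unique so far: 12)
Unique types: ('above', 'always', 'and', 'built', 'chair', 'doctor', 'fish', 'heard', 'lamp', 'outside', 'phone', 'yellow')
Vocabulary size: 12

12


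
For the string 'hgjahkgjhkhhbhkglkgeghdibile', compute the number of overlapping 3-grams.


String 'hgjahkgjhkhhbhkglkgeghdibile' has length L = 28.
Number of overlapping n-grams = L - n + 1
Substituting: 28 - 3 + 1 = 26

26


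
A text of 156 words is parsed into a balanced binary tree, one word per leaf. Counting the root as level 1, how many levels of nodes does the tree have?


In a balanced binary tree with n leaves the deepest leaf is ceil(log2(n)) edges below the root,
so counting node levels inclusive of root and leaves gives ceil(log2(n)) + 1 levels.
log2(156) = 7.2854
ceil(7.2854) = 8
levels = 8 + 1 = 9

9


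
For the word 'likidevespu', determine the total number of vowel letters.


Scanning each character of 'likidevespu':
  Position 1: 'l' -> consonant (running count: 0)
  Position 2: 'i' -> vowel (running count: 1)
  Position 3: 'k' -> consonant (running count: 1)
  Position 4: 'i' -> vowel (running count: 2)
  Position 5: 'd' -> consonant (running count: 2)
  Position 6: 'e' -> vowel (running count: 3)
  Position 7: 'v' -> consonant (running count: 3)
  Position 8: 'e' -> vowel (running count: 4)
  Position 9: 's' -> consonant (running count: 4)
  Position 10: 'p' -> consonant (running count: 4)
  Position 11: 'u' -> vowel (running count: 5)
Total vowels: 5

5


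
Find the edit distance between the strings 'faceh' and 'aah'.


Building DP table for s1='faceh' (len 5) and s2='aah' (len 3):
       a  a  h
    0  1  2  3
  f 1  1  2  3
  a 2  1  1  2
  c 3  2  2  2
  e 4  3  3  3
  h 5  4  4  3
Edit distance = dp[5][3] = 3

3


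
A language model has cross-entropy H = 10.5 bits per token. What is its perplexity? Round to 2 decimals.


Perplexity formula: PP = 2^H
H = 10.5
PP = 2^10.5
Decompose: 2^10.5 = 2^10 * 2^0.5 = 2^10 * sqrt(2)
2^10 = 1024, sqrt(2) ~ 1.4142136
PP ~ 1024 * 1.4142136 = 1448.1547264
Rounded to 2 decimals: 1448.15

1448.15


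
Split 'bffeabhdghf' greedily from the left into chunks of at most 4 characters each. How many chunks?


'bffeabhdghf' has 11 characters.
Chunking with max size 4:
  Chunk 1: 'bffe' (positions 0-3)
  Chunk 2: 'abhd' (positions 4-7)
  Chunk 3: 'ghf' (positions 8-10)
Total chunks: ceil(11 / 4) = 3

3


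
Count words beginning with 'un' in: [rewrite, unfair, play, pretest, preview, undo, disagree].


Checking each word for prefix 'un':
  'rewrite' -> no (count: 0)
  'unfair' -> YES, starts with 'un' (count: 1)
  'play' -> no (count: 1)
  'pretest' -> no (count: 1)
  'preview' -> no (count: 1)
  'undo' -> YES, starts with 'un' (count: 2)
  'disagree' -> no (count: 2)
Total with prefix 'un': 2

2


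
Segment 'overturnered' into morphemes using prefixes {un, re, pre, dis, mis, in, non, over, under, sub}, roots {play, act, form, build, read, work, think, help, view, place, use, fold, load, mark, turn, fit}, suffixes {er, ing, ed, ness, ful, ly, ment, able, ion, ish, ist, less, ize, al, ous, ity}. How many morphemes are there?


Segmenting 'overturnered' against the inventory:
  'over' -> prefix (morpheme 1)
  'turn' -> root (morpheme 2)
  'er' -> suffix (morpheme 3)
  'ed' -> suffix (morpheme 4)
Total morphemes: 4

4


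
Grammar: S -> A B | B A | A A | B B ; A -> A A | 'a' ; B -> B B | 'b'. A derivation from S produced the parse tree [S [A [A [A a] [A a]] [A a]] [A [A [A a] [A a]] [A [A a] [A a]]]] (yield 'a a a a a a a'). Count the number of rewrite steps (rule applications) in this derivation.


Every bracketed nonterminal node [X ...] in the tree is produced by exactly one rule application.
Reading the tree off as a leftmost derivation:
  Step 1: S  =>  A A   (applied S -> A A)
  Step 2: A A  =>  A A A   (applied A -> A A)
  Step 3: A A A  =>  A A A A   (applied A -> A A)
  Step 4: A A A A  =>  a A A A   (applied A -> a)
  Step 5: a A A A  =>  a a A A   (applied A -> a)
  Step 6: a a A A  =>  a a a A   (applied A -> a)
  Step 7: a a a A  =>  a a a A A   (applied A -> A A)
  Step 8: a a a A A  =>  a a a A A A   (applied A -> A A)
  Step 9: a a a A A A  =>  a a a a A A   (applied A -> a)
  Step 10: a a a a A A  =>  a a a a a A   (applied A -> a)
  Step 11: a a a a a A  =>  a a a a a A A   (applied A -> A A)
  Step 12: a a a a a A A  =>  a a a a a a A   (applied A -> a)
  Step 13: a a a a a a A  =>  a a a a a a a   (applied A -> a)
Final yield: a a a a a a a
Total rewrite steps: 13

13


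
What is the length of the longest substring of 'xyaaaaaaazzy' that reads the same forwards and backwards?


Scanning 'xyaaaaaaazzy' for palindromic substrings.
Substring at positions 2-8: 'aaaaaaa'.
Check: reverse('aaaaaaa') = 'aaaaaaa' -> palindrome confirmed.
Neighbouring characters ('y' / 'z') break symmetry, so it cannot extend further.
No longer palindromic substring exists; longest length = 7

7


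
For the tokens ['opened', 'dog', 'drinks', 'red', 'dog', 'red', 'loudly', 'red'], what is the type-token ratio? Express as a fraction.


Tokens: 8
Unique types: ('dog', 'drinks', 'loudly', 'opened', 'red') = 5
TTR = 5/8
Already in lowest terms.

5/8


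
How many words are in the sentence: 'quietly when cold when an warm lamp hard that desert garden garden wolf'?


Counting words by splitting on spaces:
  Word 1: 'quietly'
  Word 2: 'when'
  Word 3: 'cold'
  Word 4: 'when'
  Word 5: 'an'
  Word 6: 'warm'
  Word 7: 'lamp'
  Word 8: 'hard'
  Word 9: 'that'
  Word 10: 'desert'
  Word 11: 'garden'
  Word 12: 'garden'
  Word 13: 'wolf'
Total words: 13

13


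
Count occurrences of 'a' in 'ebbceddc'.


Scanning 'ebbceddc' for 'a':
  No matches found.
Total occurrences of 'a': 0

0


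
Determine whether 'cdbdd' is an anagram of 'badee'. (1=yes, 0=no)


Sort characters of 'cdbdd': 'bcddd'
Sort characters of 'badee': 'abdee'
Sorted forms differ -> they are NOT anagrams
Result: 0

0


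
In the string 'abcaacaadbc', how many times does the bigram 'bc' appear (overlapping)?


Scanning 'abcaacaadbc' for bigram 'bc':
  Position 0: 'ab' -> no
  Position 1: 'bc' -> MATCH
  Position 2: 'ca' -> no
  Position 3: 'aa' -> no
  Position 4: 'ac' -> no
  Position 5: 'ca' -> no
  Position 6: 'aa' -> no
  Position 7: 'ad' -> no
  Position 8: 'db' -> no
  Position 9: 'bc' -> MATCH
Total matches: 2

2


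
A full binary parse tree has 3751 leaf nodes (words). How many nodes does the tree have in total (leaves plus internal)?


Leaf nodes (terminals): 3751
Internal nodes = n - 1 = 3751 - 1 = 3750
Total = leaves + internal = 3751 + 3750 = 7501

7501


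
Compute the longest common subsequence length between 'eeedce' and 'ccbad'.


DP table for LCS of 'eeedce' and 'ccbad':
       c  c  b  a  d
    0  0  0  0  0  0
  e 0  0  0  0  0  0
  e 0  0  0  0  0  0
  e 0  0  0  0  0  0
  d 0  0  0  0  0  1
  c 0  1  1  1  1  1
  e 0  1  1  1  1  1
LCS: 'd'
LCS length = 1

1


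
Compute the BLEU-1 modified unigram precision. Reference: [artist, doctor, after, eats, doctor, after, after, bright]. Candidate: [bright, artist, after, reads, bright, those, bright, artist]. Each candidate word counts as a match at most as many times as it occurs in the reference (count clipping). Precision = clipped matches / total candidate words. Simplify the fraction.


Reference word counts: {'after': 3, 'artist': 1, 'bright': 1, 'doctor': 2, 'eats': 1}
Checking each candidate word (with clipping):
  'bright' -> in reference (ref count 1, used 1/1) -> match (matches: 1)
  'artist' -> in reference (ref count 1, used 1/1) -> match (matches: 2)
  'after' -> in reference (ref count 3, used 1/3) -> match (matches: 3)
  'reads' -> not in reference -> no match (matches: 3)
  'bright' -> ref count 1 already used up (1/1) -> clipped, no match (matches: 3)
  'those' -> not in reference -> no match (matches: 3)
  'bright' -> ref count 1 already used up (1/1) -> clipped, no match (matches: 3)
  'artist' -> ref count 1 already used up (1/1) -> clipped, no match (matches: 3)
Clipped matches: 3, Candidate length: 8
Precision = 3/8

3/8


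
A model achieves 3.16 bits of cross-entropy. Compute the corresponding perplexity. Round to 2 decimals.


Perplexity formula: PP = 2^H
H = 3.16
PP = 2^3.16
Decompose: 2^3.16 = 2^3 * 2^0.16
2^3 = 8, 2^0.16 ~ 1.1172871
PP ~ 8 * 1.1172871 = 8.9382968
Rounded to 2 decimals: 8.94

8.94


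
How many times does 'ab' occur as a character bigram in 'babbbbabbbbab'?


Scanning 'babbbbabbbbab' for bigram 'ab':
  Position 0: 'ba' -> no
  Position 1: 'ab' -> MATCH
  Position 2: 'bb' -> no
  Position 3: 'bb' -> no
  Position 4: 'bb' -> no
  Position 5: 'ba' -> no
  Position 6: 'ab' -> MATCH
  Position 7: 'bb' -> no
  Position 8: 'bb' -> no
  Position 9: 'bb' -> no
  Position 10: 'ba' -> no
  Position 11: 'ab' -> MATCH
Total matches: 3

3


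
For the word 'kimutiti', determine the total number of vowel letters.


Scanning each character of 'kimutiti':
  Position 1: 'k' -> consonant (running count: 0)
  Position 2: 'i' -> vowel (running count: 1)
  Position 3: 'm' -> consonant (running count: 1)
  Position 4: 'u' -> vowel (running count: 2)
  Position 5: 't' -> consonant (running count: 2)
  Position 6: 'i' -> vowel (running count: 3)
  Position 7: 't' -> consonant (running count: 3)
  Position 8: 'i' -> vowel (running count: 4)
Total vowels: 4

4


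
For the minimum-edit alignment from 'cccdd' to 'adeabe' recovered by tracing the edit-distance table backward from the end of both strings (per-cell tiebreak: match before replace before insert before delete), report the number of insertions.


Edit distance = 6. Backtracking from cell (5, 6) with preference match > replace > insert > delete,
then listing the resulting alignment 'cccdd' -> 'adeabe' left to right:
  Step 1: insert 'a' [insertion #1]
  Step 2: replace c->d
  Step 3: replace c->e
  Step 4: replace c->a
  Step 5: replace d->b
  Step 6: replace d->e
Total insertions: 1

1


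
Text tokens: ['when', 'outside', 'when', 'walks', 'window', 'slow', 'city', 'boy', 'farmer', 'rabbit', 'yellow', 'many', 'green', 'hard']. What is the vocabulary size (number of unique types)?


Listing all tokens and tracking unique types:
  Token 1: 'when' -> NEW (unique so far: 1)
  Token 2: 'outside' -> NEW (unique so far: 2)
  Token 3: 'when' -> duplicate (unique so far: 2)
  Token 4: 'walks' -> NEW (unique so far: 3)
  Token 5: 'window' -> NEW (unique so far: 4)
  Token 6: 'slow' -> NEW (unique so far: 5)
  Token 7: 'city' -> NEW (unique so far: 6)
  Token 8: 'boy' -> NEW (unique so far: 7)
  Token 9: 'farmer' -> NEW (unique so far: 8)
  Token 10: 'rabbit' -> NEW (unique so far: 9)
  Token 11: 'yellow' -> NEW (unique so far: 10)
  Token 12: 'many' -> NEW (unique so far: 11)
  Token 13: 'green' -> NEW (unique so far: 12)
  Token 14: 'hard' -> NEW (unique so far: 13)
Unique types: ('boy', 'city', 'farmer', 'green', 'hard', 'many', 'outside', 'rabbit', 'slow', 'walks', 'when', 'window', 'yellow')
Vocabulary size: 13

13


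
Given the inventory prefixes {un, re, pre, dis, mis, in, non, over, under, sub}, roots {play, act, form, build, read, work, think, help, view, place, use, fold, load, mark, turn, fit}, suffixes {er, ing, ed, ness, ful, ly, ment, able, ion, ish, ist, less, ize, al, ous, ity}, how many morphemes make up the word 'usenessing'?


Segmenting 'usenessing' against the inventory:
  'use' -> root (morpheme 1)
  'ness' -> suffix (morpheme 2)
  'ing' -> suffix (morpheme 3)
Total morphemes: 3

3


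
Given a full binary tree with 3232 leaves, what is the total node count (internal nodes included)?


Leaf nodes (terminals): 3232
Internal nodes = n - 1 = 3232 - 1 = 3231
Total = leaves + internal = 3232 + 3231 = 6463

6463


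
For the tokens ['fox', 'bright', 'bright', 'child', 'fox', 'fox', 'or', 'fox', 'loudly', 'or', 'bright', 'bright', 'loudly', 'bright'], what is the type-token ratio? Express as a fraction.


Tokens: 14
Unique types: ('bright', 'child', 'fox', 'loudly', 'or') = 5
TTR = 5/14
Already in lowest terms.

5/14


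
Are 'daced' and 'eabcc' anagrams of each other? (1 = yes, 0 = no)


Sort characters of 'daced': 'acdde'
Sort characters of 'eabcc': 'abcce'
Sorted forms differ -> they are NOT anagrams
Result: 0

0


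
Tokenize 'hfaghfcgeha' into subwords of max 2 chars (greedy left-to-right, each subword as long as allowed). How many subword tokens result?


'hfaghfcgeha' has 11 characters.
Chunking with max size 2:
  Chunk 1: 'hf' (positions 0-1)
  Chunk 2: 'ag' (positions 2-3)
  Chunk 3: 'hf' (positions 4-5)
  Chunk 4: 'cg' (positions 6-7)
  Chunk 5: 'eh' (positions 8-9)
  Chunk 6: 'a' (positions 10-10)
Total chunks: ceil(11 / 2) = 6

6


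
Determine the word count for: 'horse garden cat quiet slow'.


Counting words by splitting on spaces:
  Word 1: 'horse'
  Word 2: 'garden'
  Word 3: 'cat'
  Word 4: 'quiet'
  Word 5: 'slow'
Total words: 5

5


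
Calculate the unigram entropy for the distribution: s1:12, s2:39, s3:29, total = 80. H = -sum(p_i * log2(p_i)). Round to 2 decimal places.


Computing entropy H = -sum(p_i * log2(p_i)):
  s1: p = 12/80 = 0.1500, -p*log2(p) = 0.4105
  s2: p = 39/80 = 0.4875, -p*log2(p) = 0.5053
  s3: p = 29/80 = 0.3625, -p*log2(p) = 0.5307
H = sum of terms = 1.4465
Rounded to 2 decimals: 1.45

1.45


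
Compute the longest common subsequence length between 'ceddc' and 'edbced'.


DP table for LCS of 'ceddc' and 'edbced':
       e  d  b  c  e  d
    0  0  0  0  0  0  0
  c 0  0  0  0  1  1  1
  e 0  1  1  1  1  2  2
  d 0  1  2  2  2  2  3
  d 0  1  2  2  2  2  3
  c 0  1  2  2  3  3  3
LCS: 'ced'
LCS length = 3

3


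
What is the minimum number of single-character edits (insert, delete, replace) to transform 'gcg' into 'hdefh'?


Building DP table for s1='gcg' (len 3) and s2='hdefh' (len 5):
       h  d  e  f  h
    0  1  2  3  4  5
  g 1  1  2  3  4  5
  c 2  2  2  3  4  5
  g 3  3  3  3  4  5
Edit distance = dp[3][5] = 5

5


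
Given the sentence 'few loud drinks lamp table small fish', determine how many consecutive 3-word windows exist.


Word trigrams from [7] words:
  Trigram 1: (few loud drinks)
  Trigram 2: (loud drinks lamp)
  Trigram 3: (drinks lamp table)
  Trigram 4: (lamp table small)
  Trigram 5: (table small fish)
Total word trigrams: 7 - 2 = 5

5


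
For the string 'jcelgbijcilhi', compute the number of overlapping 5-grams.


String 'jcelgbijcilhi' has length L = 13.
Number of overlapping n-grams = L - n + 1
Substituting: 13 - 5 + 1 = 9

9


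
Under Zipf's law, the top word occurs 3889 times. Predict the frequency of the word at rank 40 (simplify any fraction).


Zipf's law: freq(rank) = f1 / rank
f1 = 3889, rank = 40
freq = 3889 / 40
GCD(3889, 40) = 1
Simplified: 3889/40

3889/40


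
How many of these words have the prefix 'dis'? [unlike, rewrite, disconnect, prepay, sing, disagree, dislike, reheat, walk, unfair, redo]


Checking each word for prefix 'dis':
  'unlike' -> no (count: 0)
  'rewrite' -> no (count: 0)
  'disconnect' -> YES, starts with 'dis' (count: 1)
  'prepay' -> no (count: 1)
  'sing' -> no (count: 1)
  'disagree' -> YES, starts with 'dis' (count: 2)
  'dislike' -> YES, starts with 'dis' (count: 3)
  'reheat' -> no (count: 3)
  'walk' -> no (count: 3)
  'unfair' -> no (count: 3)
  'redo' -> no (count: 3)
Total with prefix 'dis': 3

3


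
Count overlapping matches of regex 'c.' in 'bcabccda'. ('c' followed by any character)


Pattern: c. means 'c' followed by any character.
Scanning 'bcabccda' position-by-position:
  Pos 0: window 'bc' -> no
  Pos 1: window 'ca' -> MATCH
  Pos 2: window 'ab' -> no
  Pos 3: window 'bc' -> no
  Pos 4: window 'cc' -> MATCH
  Pos 5: window 'cd' -> MATCH
  Pos 6: window 'da' -> no
  Pos 7: window 'a' -> no
Total matches: 3

3


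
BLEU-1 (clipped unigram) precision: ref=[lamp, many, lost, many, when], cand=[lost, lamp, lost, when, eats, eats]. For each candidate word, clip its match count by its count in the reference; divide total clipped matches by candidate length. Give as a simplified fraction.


Reference word counts: {'lamp': 1, 'lost': 1, 'many': 2, 'when': 1}
Checking each candidate word (with clipping):
  'lost' -> in reference (ref count 1, used 1/1) -> match (matches: 1)
  'lamp' -> in reference (ref count 1, used 1/1) -> match (matches: 2)
  'lost' -> ref count 1 already used up (1/1) -> clipped, no match (matches: 2)
  'when' -> in reference (ref count 1, used 1/1) -> match (matches: 3)
  'eats' -> not in reference -> no match (matches: 3)
  'eats' -> not in reference -> no match (matches: 3)
Clipped matches: 3, Candidate length: 6
Precision = 3/6 = 1/2

1/2


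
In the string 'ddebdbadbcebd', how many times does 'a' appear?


Scanning 'ddebdbadbcebd' for 'a':
  Position 6: 'a' -> MATCH (count: 1)
Total occurrences of 'a': 1

1


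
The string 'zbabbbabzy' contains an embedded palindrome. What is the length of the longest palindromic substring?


Scanning 'zbabbbabzy' for palindromic substrings.
Substring at positions 0-8: 'zbabbbabz'.
Check: reverse('zbabbbabz') = 'zbabbbabz' -> palindrome confirmed.
Neighbouring characters ('-' / 'y') break symmetry, so it cannot extend further.
No longer palindromic substring exists; longest length = 9

9


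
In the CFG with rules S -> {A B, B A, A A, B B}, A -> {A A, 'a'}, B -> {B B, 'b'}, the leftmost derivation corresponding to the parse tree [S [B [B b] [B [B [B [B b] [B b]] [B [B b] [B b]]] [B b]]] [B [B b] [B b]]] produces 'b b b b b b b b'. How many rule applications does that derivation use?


Every bracketed nonterminal node [X ...] in the tree is produced by exactly one rule application.
Reading the tree off as a leftmost derivation:
  Step 1: S  =>  B B   (applied S -> B B)
  Step 2: B B  =>  B B B   (applied B -> B B)
  Step 3: B B B  =>  b B B   (applied B -> b)
  Step 4: b B B  =>  b B B B   (applied B -> B B)
  Step 5: b B B B  =>  b B B B B   (applied B -> B B)
  Step 6: b B B B B  =>  b B B B B B   (applied B -> B B)
  Step 7: b B B B B B  =>  b b B B B B   (applied B -> b)
  Step 8: b b B B B B  =>  b b b B B B   (applied B -> b)
  Step 9: b b b B B B  =>  b b b B B B B   (applied B -> B B)
  Step 10: b b b B B B B  =>  b b b b B B B   (applied B -> b)
  Step 11: b b b b B B B  =>  b b b b b B B   (applied B -> b)
  Step 12: b b b b b B B  =>  b b b b b b B   (applied B -> b)
  Step 13: b b b b b b B  =>  b b b b b b B B   (applied B -> B B)
  Step 14: b b b b b b B B  =>  b b b b b b b B   (applied B -> b)
  Step 15: b b b b b b b B  =>  b b b b b b b b   (applied B -> b)
Final yield: b b b b b b b b
Total rewrite steps: 15

15


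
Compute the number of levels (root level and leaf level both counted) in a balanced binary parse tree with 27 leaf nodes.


In a balanced binary tree with n leaves the deepest leaf is ceil(log2(n)) edges below the root,
so counting node levels inclusive of root and leaves gives ceil(log2(n)) + 1 levels.
log2(27) = 4.7549
ceil(4.7549) = 5
levels = 5 + 1 = 6

6


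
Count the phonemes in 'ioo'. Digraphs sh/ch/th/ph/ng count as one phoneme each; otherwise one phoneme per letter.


Parsing 'ioo' greedily, digraphs first:
  'i' -> vowel phoneme (phonemes so far: 1)
  'o' -> vowel phoneme (phonemes so far: 2)
  'o' -> vowel phoneme (phonemes so far: 3)
Total phonemes: 3

3


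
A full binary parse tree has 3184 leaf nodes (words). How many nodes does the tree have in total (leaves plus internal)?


Leaf nodes (terminals): 3184
Internal nodes = n - 1 = 3184 - 1 = 3183
Total = leaves + internal = 3184 + 3183 = 6367

6367


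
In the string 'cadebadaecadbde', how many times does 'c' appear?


Scanning 'cadebadaecadbde' for 'c':
  Position 0: 'c' -> MATCH (count: 1)
  Position 9: 'c' -> MATCH (count: 2)
Total occurrences of 'c': 2

2


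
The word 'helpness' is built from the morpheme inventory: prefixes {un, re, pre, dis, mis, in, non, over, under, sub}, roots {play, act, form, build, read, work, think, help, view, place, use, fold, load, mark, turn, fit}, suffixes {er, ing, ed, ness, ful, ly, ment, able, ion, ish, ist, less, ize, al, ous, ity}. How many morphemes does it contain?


Segmenting 'helpness' against the inventory:
  'help' -> root (morpheme 1)
  'ness' -> suffix (morpheme 2)
Total morphemes: 2

2


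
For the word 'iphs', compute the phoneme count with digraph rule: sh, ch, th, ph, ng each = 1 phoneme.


Parsing 'iphs' greedily, digraphs first:
  'i' -> vowel phoneme (phonemes so far: 1)
  'ph' -> digraph (1 consonant phoneme) (phonemes so far: 2)
  's' -> consonant phoneme (phonemes so far: 3)
Total phonemes: 3

3


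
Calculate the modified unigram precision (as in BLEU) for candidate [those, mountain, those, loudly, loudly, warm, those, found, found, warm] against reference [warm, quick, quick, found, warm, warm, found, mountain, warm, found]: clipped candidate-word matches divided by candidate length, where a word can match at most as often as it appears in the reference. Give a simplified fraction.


Reference word counts: {'found': 3, 'mountain': 1, 'quick': 2, 'warm': 4}
Checking each candidate word (with clipping):
  'those' -> not in reference -> no match (matches: 0)
  'mountain' -> in reference (ref count 1, used 1/1) -> match (matches: 1)
  'those' -> not in reference -> no match (matches: 1)
  'loudly' -> not in reference -> no match (matches: 1)
  'loudly' -> not in reference -> no match (matches: 1)
  'warm' -> in reference (ref count 4, used 1/4) -> match (matches: 2)
  'those' -> not in reference -> no match (matches: 2)
  'found' -> in reference (ref count 3, used 1/3) -> match (matches: 3)
  'found' -> in reference (ref count 3, used 2/3) -> match (matches: 4)
  'warm' -> in reference (ref count 4, used 2/4) -> match (matches: 5)
Clipped matches: 5, Candidate length: 10
Precision = 5/10 = 1/2

1/2


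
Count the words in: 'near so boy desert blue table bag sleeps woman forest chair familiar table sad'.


Counting words by splitting on spaces:
  Word 1: 'near'
  Word 2: 'so'
  Word 3: 'boy'
  Word 4: 'desert'
  Word 5: 'blue'
  Word 6: 'table'
  Word 7: 'bag'
  Word 8: 'sleeps'
  Word 9: 'woman'
  Word 10: 'forest'
  Word 11: 'chair'
  Word 12: 'familiar'
  Word 13: 'table'
  Word 14: 'sad'
Total words: 14

14


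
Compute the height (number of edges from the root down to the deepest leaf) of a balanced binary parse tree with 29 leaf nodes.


In a balanced binary tree with n leaves the deepest leaf is ceil(log2(n)) edges below the root.
log2(29) = 4.8580
ceil(4.8580) = 5
height (edges) = 5

5


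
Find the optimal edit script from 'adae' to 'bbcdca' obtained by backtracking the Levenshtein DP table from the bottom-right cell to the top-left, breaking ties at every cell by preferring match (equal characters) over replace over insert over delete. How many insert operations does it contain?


Edit distance = 5. Backtracking from cell (4, 6) with preference match > replace > insert > delete,
then listing the resulting alignment 'adae' -> 'bbcdca' left to right:
  Step 1: insert 'b' [insertion #1]
  Step 2: insert 'b' [insertion #2]
  Step 3: replace a->c
  Step 4: keep 'd'
  Step 5: replace a->c
  Step 6: replace e->a
Total insertions: 2

2


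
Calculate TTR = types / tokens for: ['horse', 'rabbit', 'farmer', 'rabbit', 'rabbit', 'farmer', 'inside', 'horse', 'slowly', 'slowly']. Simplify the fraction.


Tokens: 10
Unique types: ('farmer', 'horse', 'inside', 'rabbit', 'slowly') = 5
TTR = 5/10
Simplify: divide both by 5 -> 1/2
TTR = 1/2

1/2


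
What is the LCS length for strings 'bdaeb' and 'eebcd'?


DP table for LCS of 'bdaeb' and 'eebcd':
       e  e  b  c  d
    0  0  0  0  0  0
  b 0  0  0  1  1  1
  d 0  0  0  1  1  2
  a 0  0  0  1  1  2
  e 0  1  1  1  1  2
  b 0  1  1  2  2  2
LCS: 'bd'
LCS length = 2

2


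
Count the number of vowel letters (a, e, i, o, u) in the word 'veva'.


Scanning each character of 'veva':
  Position 1: 'v' -> consonant (running count: 0)
  Position 2: 'e' -> vowel (running count: 1)
  Position 3: 'v' -> consonant (running count: 1)
  Position 4: 'a' -> vowel (running count: 2)
Total vowels: 2

2


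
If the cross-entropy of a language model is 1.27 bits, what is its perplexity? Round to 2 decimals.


Perplexity formula: PP = 2^H
H = 1.27
PP = 2^1.27
Decompose: 2^1.27 = 2^1 * 2^0.27
2^1 = 2, 2^0.27 ~ 1.2058078
PP ~ 2 * 1.2058078 = 2.4116156
Rounded to 2 decimals: 2.41

2.41


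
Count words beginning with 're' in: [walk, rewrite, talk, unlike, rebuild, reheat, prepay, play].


Checking each word for prefix 're':
  'walk' -> no (count: 0)
  'rewrite' -> YES, starts with 're' (count: 1)
  'talk' -> no (count: 1)
  'unlike' -> no (count: 1)
  'rebuild' -> YES, starts with 're' (count: 2)
  'reheat' -> YES, starts with 're' (count: 3)
  'prepay' -> no (count: 3)
  'play' -> no (count: 3)
Total with prefix 're': 3

3


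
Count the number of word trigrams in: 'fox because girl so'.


Word trigrams from [4] words:
  Trigram 1: (fox because girl)
  Trigram 2: (because girl so)
Total word trigrams: 4 - 2 = 2

2


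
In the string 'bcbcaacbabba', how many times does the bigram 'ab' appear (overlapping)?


Scanning 'bcbcaacbabba' for bigram 'ab':
  Position 0: 'bc' -> no
  Position 1: 'cb' -> no
  Position 2: 'bc' -> no
  Position 3: 'ca' -> no
  Position 4: 'aa' -> no
  Position 5: 'ac' -> no
  Position 6: 'cb' -> no
  Position 7: 'ba' -> no
  Position 8: 'ab' -> MATCH
  Position 9: 'bb' -> no
  Position 10: 'ba' -> no
Total matches: 1

1


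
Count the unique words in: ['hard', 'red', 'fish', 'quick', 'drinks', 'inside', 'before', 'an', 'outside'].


Listing all tokens and tracking unique types:
  Token 1: 'hard' -> NEW (unique so far: 1)
  Token 2: 'red' -> NEW (unique so far: 2)
  Token 3: 'fish' -> NEW (unique so far: 3)
  Token 4: 'quick' -> NEW (unique so far: 4)
  Token 5: 'drinks' -> NEW (unique so far: 5)
  Token 6: 'inside' -> NEW (unique so far: 6)
  Token 7: 'before' -> NEW (unique so far: 7)
  Token 8: 'an' -> NEW (unique so far: 8)
  Token 9: 'outside' -> NEW (unique so far: 9)
Unique types: ('an', 'before', 'drinks', 'fish', 'hard', 'inside', 'outside', 'quick', 'red')
Vocabulary size: 9

9


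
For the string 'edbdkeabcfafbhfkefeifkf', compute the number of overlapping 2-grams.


String 'edbdkeabcfafbhfkefeifkf' has length L = 23.
Number of overlapping n-grams = L - n + 1
Substituting: 23 - 2 + 1 = 22

22


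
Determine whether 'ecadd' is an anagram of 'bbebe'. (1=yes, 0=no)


Sort characters of 'ecadd': 'acdde'
Sort characters of 'bbebe': 'bbbee'
Sorted forms differ -> they are NOT anagrams
Result: 0

0


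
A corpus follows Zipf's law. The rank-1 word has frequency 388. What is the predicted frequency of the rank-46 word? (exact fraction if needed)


Zipf's law: freq(rank) = f1 / rank
f1 = 388, rank = 46
freq = 388 / 46
GCD(388, 46) = 2
Simplified: 194/23

194/23


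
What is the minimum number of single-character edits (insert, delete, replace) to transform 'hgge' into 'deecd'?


Building DP table for s1='hgge' (len 4) and s2='deecd' (len 5):
       d  e  e  c  d
    0  1  2  3  4  5
  h 1  1  2  3  4  5
  g 2  2  2  3  4  5
  g 3  3  3  3  4  5
  e 4  4  3  3  4  5
Edit distance = dp[4][5] = 5

5


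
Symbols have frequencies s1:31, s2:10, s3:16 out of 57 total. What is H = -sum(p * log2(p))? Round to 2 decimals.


Computing entropy H = -sum(p_i * log2(p_i)):
  s1: p = 31/57 = 0.5439, -p*log2(p) = 0.4779
  s2: p = 10/57 = 0.1754, -p*log2(p) = 0.4405
  s3: p = 16/57 = 0.2807, -p*log2(p) = 0.5145
H = sum of terms = 1.4329
Rounded to 2 decimals: 1.43

1.43


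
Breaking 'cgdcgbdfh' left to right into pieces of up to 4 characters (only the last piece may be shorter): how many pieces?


'cgdcgbdfh' has 9 characters.
Chunking with max size 4:
  Chunk 1: 'cgdc' (positions 0-3)
  Chunk 2: 'gbdf' (positions 4-7)
  Chunk 3: 'h' (positions 8-8)
Total chunks: ceil(9 / 4) = 3

3


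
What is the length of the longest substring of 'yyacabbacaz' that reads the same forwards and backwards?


Scanning 'yyacabbacaz' for palindromic substrings.
Substring at positions 2-9: 'acabbaca'.
Check: reverse('acabbaca') = 'acabbaca' -> palindrome confirmed.
Neighbouring characters ('y' / 'z') break symmetry, so it cannot extend further.
No longer palindromic substring exists; longest length = 8

8


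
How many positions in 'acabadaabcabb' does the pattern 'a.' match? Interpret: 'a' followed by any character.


Pattern: a. means 'a' followed by any character.
Scanning 'acabadaabcabb' position-by-position:
  Pos 0: window 'ac' -> MATCH
  Pos 1: window 'ca' -> no
  Pos 2: window 'ab' -> MATCH
  Pos 3: window 'ba' -> no
  Pos 4: window 'ad' -> MATCH
  Pos 5: window 'da' -> no
  Pos 6: window 'aa' -> MATCH
  Pos 7: window 'ab' -> MATCH
  Pos 8: window 'bc' -> no
  Pos 9: window 'ca' -> no
  Pos 10: window 'ab' -> MATCH
  Pos 11: window 'bb' -> no
  Pos 12: window 'b' -> no
Total matches: 6

6


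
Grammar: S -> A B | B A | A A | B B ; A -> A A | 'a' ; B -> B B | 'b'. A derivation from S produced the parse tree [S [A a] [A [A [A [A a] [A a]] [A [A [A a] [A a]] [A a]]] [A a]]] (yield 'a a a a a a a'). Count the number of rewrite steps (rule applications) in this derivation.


Every bracketed nonterminal node [X ...] in the tree is produced by exactly one rule application.
Reading the tree off as a leftmost derivation:
  Step 1: S  =>  A A   (applied S -> A A)
  Step 2: A A  =>  a A   (applied A -> a)
  Step 3: a A  =>  a A A   (applied A -> A A)
  Step 4: a A A  =>  a A A A   (applied A -> A A)
  Step 5: a A A A  =>  a A A A A   (applied A -> A A)
  Step 6: a A A A A  =>  a a A A A   (applied A -> a)
  Step 7: a a A A A  =>  a a a A A   (applied A -> a)
  Step 8: a a a A A  =>  a a a A A A   (applied A -> A A)
  Step 9: a a a A A A  =>  a a a A A A A   (applied A -> A A)
  Step 10: a a a A A A A  =>  a a a a A A A   (applied A -> a)
  Step 11: a a a a A A A  =>  a a a a a A A   (applied A -> a)
  Step 12: a a a a a A A  =>  a a a a a a A   (applied A -> a)
  Step 13: a a a a a a A  =>  a a a a a a a   (applied A -> a)
Final yield: a a a a a a a
Total rewrite steps: 13

13


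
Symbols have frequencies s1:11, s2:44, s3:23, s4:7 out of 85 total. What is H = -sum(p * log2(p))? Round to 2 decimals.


Computing entropy H = -sum(p_i * log2(p_i)):
  s1: p = 11/85 = 0.1294, -p*log2(p) = 0.3818
  s2: p = 44/85 = 0.5176, -p*log2(p) = 0.4917
  s3: p = 23/85 = 0.2706, -p*log2(p) = 0.5103
  s4: p = 7/85 = 0.0824, -p*log2(p) = 0.2966
H = sum of terms = 1.6804
Rounded to 2 decimals: 1.68

1.68


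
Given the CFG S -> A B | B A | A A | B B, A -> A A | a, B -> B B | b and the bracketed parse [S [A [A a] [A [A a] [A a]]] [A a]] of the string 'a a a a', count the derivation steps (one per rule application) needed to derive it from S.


Every bracketed nonterminal node [X ...] in the tree is produced by exactly one rule application.
Reading the tree off as a leftmost derivation:
  Step 1: S  =>  A A   (applied S -> A A)
  Step 2: A A  =>  A A A   (applied A -> A A)
  Step 3: A A A  =>  a A A   (applied A -> a)
  Step 4: a A A  =>  a A A A   (applied A -> A A)
  Step 5: a A A A  =>  a a A A   (applied A -> a)
  Step 6: a a A A  =>  a a a A   (applied A -> a)
  Step 7: a a a A  =>  a a a a   (applied A -> a)
Final yield: a a a a
Total rewrite steps: 7

7


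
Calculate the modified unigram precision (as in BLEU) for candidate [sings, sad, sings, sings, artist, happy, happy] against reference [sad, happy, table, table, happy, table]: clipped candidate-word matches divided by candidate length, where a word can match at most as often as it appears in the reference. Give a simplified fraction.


Reference word counts: {'happy': 2, 'sad': 1, 'table': 3}
Checking each candidate word (with clipping):
  'sings' -> not in reference -> no match (matches: 0)
  'sad' -> in reference (ref count 1, used 1/1) -> match (matches: 1)
  'sings' -> not in reference -> no match (matches: 1)
  'sings' -> not in reference -> no match (matches: 1)
  'artist' -> not in reference -> no match (matches: 1)
  'happy' -> in reference (ref count 2, used 1/2) -> match (matches: 2)
  'happy' -> in reference (ref count 2, used 2/2) -> match (matches: 3)
Clipped matches: 3, Candidate length: 7
Precision = 3/7

3/7


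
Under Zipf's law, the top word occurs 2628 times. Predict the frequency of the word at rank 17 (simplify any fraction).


Zipf's law: freq(rank) = f1 / rank
f1 = 2628, rank = 17
freq = 2628 / 17
GCD(2628, 17) = 1
Simplified: 2628/17

2628/17


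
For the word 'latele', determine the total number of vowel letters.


Scanning each character of 'latele':
  Position 1: 'l' -> consonant (running count: 0)
  Position 2: 'a' -> vowel (running count: 1)
  Position 3: 't' -> consonant (running count: 1)
  Position 4: 'e' -> vowel (running count: 2)
  Position 5: 'l' -> consonant (running count: 2)
  Position 6: 'e' -> vowel (running count: 3)
Total vowels: 3

3


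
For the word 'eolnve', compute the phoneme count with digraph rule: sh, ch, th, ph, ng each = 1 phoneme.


Parsing 'eolnve' greedily, digraphs first:
  'e' -> vowel phoneme (phonemes so far: 1)
  'o' -> vowel phoneme (phonemes so far: 2)
  'l' -> consonant phoneme (phonemes so far: 3)
  'n' -> consonant phoneme (phonemes so far: 4)
  'v' -> consonant phoneme (phonemes so far: 5)
  'e' -> vowel phoneme (phonemes so far: 6)
Total phonemes: 6

6


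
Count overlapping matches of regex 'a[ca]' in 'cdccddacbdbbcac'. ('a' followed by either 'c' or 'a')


Pattern: a[ca] means 'a' followed by either 'c' or 'a'.
Scanning 'cdccddacbdbbcac' position-by-position:
  Pos 0: window 'cd' -> no
  Pos 1: window 'dc' -> no
  Pos 2: window 'cc' -> no
  Pos 3: window 'cd' -> no
  Pos 4: window 'dd' -> no
  Pos 5: window 'da' -> no
  Pos 6: window 'ac' -> MATCH
  Pos 7: window 'cb' -> no
  Pos 8: window 'bd' -> no
  Pos 9: window 'db' -> no
  Pos 10: window 'bb' -> no
  Pos 11: window 'bc' -> no
  Pos 12: window 'ca' -> no
  Pos 13: window 'ac' -> MATCH
  Pos 14: window 'c' -> no
Total matches: 2

2


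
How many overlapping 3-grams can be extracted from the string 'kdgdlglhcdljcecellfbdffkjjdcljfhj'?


String 'kdgdlglhcdljcecellfbdffkjjdcljfhj' has length L = 33.
Number of overlapping n-grams = L - n + 1
Substituting: 33 - 3 + 1 = 31

31


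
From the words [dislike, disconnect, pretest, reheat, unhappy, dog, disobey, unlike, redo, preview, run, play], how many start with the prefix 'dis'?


Checking each word for prefix 'dis':
  'dislike' -> YES, starts with 'dis' (count: 1)
  'disconnect' -> YES, starts with 'dis' (count: 2)
  'pretest' -> no (count: 2)
  'reheat' -> no (count: 2)
  'unhappy' -> no (count: 2)
  'dog' -> no (count: 2)
  'disobey' -> YES, starts with 'dis' (count: 3)
  'unlike' -> no (count: 3)
  'redo' -> no (count: 3)
  'preview' -> no (count: 3)
  'run' -> no (count: 3)
  'play' -> no (count: 3)
Total with prefix 'dis': 3

3


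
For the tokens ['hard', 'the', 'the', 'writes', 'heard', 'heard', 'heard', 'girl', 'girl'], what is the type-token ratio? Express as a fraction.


Tokens: 9
Unique types: ('girl', 'hard', 'heard', 'the', 'writes') = 5
TTR = 5/9
Already in lowest terms.

5/9


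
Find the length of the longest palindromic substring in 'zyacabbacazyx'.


Scanning 'zyacabbacazyx' for palindromic substrings.
Substring at positions 2-9: 'acabbaca'.
Check: reverse('acabbaca') = 'acabbaca' -> palindrome confirmed.
Neighbouring characters ('y' / 'z') break symmetry, so it cannot extend further.
No longer palindromic substring exists; longest length = 8

8


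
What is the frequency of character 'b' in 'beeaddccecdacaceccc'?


Scanning 'beeaddccecdacaceccc' for 'b':
  Position 0: 'b' -> MATCH (count: 1)
Total occurrences of 'b': 1

1


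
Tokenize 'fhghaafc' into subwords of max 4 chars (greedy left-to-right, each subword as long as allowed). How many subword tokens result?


'fhghaafc' has 8 characters.
Chunking with max size 4:
  Chunk 1: 'fhgh' (positions 0-3)
  Chunk 2: 'aafc' (positions 4-7)
Total chunks: ceil(8 / 4) = 2

2


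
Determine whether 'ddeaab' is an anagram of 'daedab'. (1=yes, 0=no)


Sort characters of 'ddeaab': 'aabdde'
Sort characters of 'daedab': 'aabdde'
Sorted forms match -> they ARE anagrams
Result: 1

1


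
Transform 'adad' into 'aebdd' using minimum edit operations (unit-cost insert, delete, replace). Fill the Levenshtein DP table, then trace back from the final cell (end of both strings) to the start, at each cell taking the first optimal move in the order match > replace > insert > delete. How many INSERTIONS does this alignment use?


Edit distance = 3. Backtracking from cell (4, 5) with preference match > replace > insert > delete,
then listing the resulting alignment 'adad' -> 'aebdd' left to right:
  Step 1: keep 'a'
  Step 2: insert 'e' [insertion #1]
  Step 3: replace d->b
  Step 4: replace a->d
  Step 5: keep 'd'
Total insertions: 1

1
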